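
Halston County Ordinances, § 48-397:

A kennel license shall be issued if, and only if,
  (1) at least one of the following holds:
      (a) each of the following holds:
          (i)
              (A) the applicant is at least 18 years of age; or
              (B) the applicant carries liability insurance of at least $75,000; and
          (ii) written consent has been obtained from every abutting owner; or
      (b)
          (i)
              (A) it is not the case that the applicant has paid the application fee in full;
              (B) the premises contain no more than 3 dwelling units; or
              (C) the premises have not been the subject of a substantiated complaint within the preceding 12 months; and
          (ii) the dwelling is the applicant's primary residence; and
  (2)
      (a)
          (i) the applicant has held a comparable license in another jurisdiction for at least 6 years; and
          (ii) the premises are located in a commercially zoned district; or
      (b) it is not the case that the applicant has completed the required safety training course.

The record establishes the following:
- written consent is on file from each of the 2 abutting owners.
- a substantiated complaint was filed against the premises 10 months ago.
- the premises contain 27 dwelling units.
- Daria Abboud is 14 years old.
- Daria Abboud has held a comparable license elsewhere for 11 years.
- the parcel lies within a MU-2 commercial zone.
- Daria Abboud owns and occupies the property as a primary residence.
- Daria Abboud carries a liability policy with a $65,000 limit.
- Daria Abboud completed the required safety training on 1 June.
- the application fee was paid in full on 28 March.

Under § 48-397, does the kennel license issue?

No — denied.

(A) age ≥ 18 — not met.
(B) insurance ≥ $75,000 — not met.
(i) = F OR F = false.
(ii) all abutters consent — satisfied.
So (a) is not satisfied (F AND T).
(A) not (fee paid) — not satisfied.
(B) ≤ 3 units — not satisfied.
(C) no complaint in 12 mo. — not satisfied.
(i) = F OR F OR F = false.
(ii) primary residence — met.
So (b) is not satisfied (F AND T).
So (1) is not satisfied (F OR F).
(i) prior license ≥ 6 yr — satisfied.
(ii) commercially zoned — holds.
(a): T AND T → true.
(b) not (safety training) — fails.
(2): T OR F → true.
So Overall is not satisfied (F AND T).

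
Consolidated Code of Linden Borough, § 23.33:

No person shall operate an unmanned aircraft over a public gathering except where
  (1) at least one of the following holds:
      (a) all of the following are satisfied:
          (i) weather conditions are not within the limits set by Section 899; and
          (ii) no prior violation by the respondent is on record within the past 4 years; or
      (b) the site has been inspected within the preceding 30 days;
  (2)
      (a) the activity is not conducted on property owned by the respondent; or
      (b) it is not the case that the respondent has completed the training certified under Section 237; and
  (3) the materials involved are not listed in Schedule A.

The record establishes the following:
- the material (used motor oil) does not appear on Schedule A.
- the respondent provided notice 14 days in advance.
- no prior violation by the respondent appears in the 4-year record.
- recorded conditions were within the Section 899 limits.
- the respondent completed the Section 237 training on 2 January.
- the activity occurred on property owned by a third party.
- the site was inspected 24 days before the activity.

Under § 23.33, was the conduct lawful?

(i) not (weather ok) — not met.
(ii) no prior violation — met.
(a) = F AND T = false.
(b) site inspected — satisfied.
(1): F OR T → true.
(a) not (own property) — met.
(b) not (training certified) — not satisfied.
(2): T OR F → true.
(3) not (Schedule A material) — holds.
So Overall is satisfied (T AND T AND T).

Yes — lawful.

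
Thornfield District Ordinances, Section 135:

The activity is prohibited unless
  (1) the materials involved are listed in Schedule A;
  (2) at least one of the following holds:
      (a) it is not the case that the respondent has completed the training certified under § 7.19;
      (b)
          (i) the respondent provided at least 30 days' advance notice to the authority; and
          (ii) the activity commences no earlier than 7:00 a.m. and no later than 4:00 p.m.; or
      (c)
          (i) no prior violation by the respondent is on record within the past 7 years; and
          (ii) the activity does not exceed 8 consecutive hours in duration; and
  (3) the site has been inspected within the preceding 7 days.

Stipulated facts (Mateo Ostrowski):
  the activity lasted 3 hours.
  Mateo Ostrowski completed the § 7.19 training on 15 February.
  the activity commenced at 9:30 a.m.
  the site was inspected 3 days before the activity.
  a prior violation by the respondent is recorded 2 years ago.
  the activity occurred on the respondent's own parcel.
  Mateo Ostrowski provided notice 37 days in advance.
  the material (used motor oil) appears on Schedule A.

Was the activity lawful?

(1) Schedule A material — met.
(a) not (training certified) — not satisfied.
(i) ≥30 days' notice — met.
(ii) start within hours — satisfied.
(b): T AND T → true.
(i) no prior violation — not met.
(ii) ≤ 8 hrs duration — satisfied.
So (c) is not satisfied (F AND T).
(2) = F OR T OR F = true.
(3) site inspected — holds.
Overall = T AND T AND T = true.

Yes — lawful.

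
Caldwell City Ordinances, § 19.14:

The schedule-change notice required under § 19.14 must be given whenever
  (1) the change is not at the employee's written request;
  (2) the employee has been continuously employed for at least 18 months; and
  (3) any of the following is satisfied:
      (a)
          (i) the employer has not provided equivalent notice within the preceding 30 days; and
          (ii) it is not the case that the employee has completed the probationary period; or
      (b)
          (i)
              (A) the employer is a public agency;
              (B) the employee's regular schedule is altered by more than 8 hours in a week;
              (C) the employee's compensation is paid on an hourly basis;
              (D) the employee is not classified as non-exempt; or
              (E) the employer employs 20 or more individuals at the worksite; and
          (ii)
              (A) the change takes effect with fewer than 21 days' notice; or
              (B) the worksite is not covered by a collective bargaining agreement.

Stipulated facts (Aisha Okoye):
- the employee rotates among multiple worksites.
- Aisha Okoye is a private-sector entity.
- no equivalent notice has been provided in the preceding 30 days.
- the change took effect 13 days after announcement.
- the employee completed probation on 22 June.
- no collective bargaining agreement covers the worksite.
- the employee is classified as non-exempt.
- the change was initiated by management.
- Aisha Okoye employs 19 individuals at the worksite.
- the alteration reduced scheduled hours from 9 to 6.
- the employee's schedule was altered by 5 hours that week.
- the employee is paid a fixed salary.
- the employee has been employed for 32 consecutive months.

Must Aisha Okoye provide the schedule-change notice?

(1) not employee-requested — holds.
(2) tenure ≥ 18 mo. — satisfied.
(i) no recent notice — satisfied.
(ii) not (past probation) — fails.
So (a) is not satisfied (T AND F).
(A) public agency — not met.
(B) schedule shift > 8h — not satisfied.
(C) hourly-paid — not satisfied.
(D) not (non-exempt) — not satisfied.
(E) ≥ 20 at site — not satisfied.
So (i) is not satisfied (F OR F OR F OR F OR F).
(A) < 21 days' notice — met.
(B) no CBA — satisfied.
(ii): T OR T → true.
(b): F AND T → false.
(3): F OR F → false.
Overall = T AND T AND F = false.

No — not required.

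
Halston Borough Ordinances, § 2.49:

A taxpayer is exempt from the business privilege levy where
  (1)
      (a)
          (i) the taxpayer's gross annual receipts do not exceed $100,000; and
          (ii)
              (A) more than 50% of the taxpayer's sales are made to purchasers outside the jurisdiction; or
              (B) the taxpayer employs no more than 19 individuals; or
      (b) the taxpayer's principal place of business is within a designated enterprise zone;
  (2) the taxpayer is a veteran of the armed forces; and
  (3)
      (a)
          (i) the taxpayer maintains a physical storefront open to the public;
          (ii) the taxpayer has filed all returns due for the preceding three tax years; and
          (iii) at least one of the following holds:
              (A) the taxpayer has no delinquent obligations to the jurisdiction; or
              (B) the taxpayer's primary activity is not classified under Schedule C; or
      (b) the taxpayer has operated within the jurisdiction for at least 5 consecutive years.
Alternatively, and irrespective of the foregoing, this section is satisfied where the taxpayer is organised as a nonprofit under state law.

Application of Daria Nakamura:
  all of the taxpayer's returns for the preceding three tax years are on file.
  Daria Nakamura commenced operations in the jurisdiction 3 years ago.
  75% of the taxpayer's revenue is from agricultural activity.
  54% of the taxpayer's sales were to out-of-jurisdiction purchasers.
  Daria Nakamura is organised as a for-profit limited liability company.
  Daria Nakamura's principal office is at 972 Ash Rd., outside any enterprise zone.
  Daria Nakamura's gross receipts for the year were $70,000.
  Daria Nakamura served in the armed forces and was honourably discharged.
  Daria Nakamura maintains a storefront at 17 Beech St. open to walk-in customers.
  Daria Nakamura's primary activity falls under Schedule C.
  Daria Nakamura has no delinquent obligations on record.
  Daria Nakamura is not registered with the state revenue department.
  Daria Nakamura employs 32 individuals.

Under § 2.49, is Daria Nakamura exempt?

Yes — exempt.

(i) receipts ≤ $100,000 — holds.
(A) >50% out-of-jur. sales — satisfied.
(B) ≤ 19 employees — fails.
So (ii) is satisfied (T OR F).
(a) = T AND T = true.
(b) in enterprise zone — not satisfied.
So (1) is satisfied (T OR F).
(2) veteran — satisfied.
(i) has storefront — holds.
(ii) returns current — satisfied.
(A) no delinquency — satisfied.
(B) not (Schedule C activity) — not satisfied.
So (iii) is satisfied (T OR F).
(a): T AND T AND T → true.
(b) ≥ 5 yrs in jurisdiction — not met.
So (3) is satisfied (T OR F).
Overall = T AND T AND T = true.
Exception (nonprofit) — not satisfied.
Result: main true OR exception false → true.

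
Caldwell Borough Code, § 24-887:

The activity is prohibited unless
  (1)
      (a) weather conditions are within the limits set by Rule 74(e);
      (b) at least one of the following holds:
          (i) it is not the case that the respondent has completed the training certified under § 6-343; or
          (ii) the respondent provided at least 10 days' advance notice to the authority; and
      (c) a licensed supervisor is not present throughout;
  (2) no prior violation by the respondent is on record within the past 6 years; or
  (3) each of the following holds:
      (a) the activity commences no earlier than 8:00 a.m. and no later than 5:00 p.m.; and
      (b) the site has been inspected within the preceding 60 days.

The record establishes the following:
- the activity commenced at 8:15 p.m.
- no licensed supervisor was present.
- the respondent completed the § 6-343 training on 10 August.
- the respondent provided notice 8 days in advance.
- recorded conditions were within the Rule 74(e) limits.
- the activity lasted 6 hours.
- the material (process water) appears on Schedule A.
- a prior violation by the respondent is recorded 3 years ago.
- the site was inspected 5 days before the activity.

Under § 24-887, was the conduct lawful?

(a) weather ok — holds.
(i) not (training certified) — fails.
(ii) ≥10 days' notice — fails.
(b): F OR F → false.
(c) not (supervisor present) — met.
So (1) is not satisfied (T AND F AND T).
(2) no prior violation — not satisfied.
(a) start within hours — not met.
(b) site inspected — satisfied.
(3) = F AND T = false.
Overall = F OR F OR F = false.

No — unlawful.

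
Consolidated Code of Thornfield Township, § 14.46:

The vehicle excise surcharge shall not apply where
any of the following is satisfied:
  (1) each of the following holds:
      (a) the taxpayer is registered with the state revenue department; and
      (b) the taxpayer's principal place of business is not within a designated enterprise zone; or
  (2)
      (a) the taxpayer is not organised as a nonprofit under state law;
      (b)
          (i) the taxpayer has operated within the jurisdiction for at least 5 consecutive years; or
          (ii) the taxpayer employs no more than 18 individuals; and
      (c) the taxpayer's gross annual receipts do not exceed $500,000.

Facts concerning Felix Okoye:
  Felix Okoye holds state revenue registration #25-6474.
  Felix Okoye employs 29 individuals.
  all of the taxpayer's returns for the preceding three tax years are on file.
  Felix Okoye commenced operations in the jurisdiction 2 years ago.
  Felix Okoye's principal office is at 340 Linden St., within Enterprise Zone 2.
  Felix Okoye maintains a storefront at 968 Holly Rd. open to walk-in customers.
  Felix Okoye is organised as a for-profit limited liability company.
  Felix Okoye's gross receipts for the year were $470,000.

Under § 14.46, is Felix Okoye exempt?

No — not exempt.

(a) state-registered — met.
(b) not (in enterprise zone) — fails.
So (1) is not satisfied (T AND F).
(a) not (nonprofit) — satisfied.
(i) ≥ 5 yrs in jurisdiction — fails.
(ii) ≤ 18 employees — not satisfied.
(b): F OR F → false.
(c) receipts ≤ $500,000 — met.
(2): T AND F AND T → false.
So Overall is not satisfied (F OR F).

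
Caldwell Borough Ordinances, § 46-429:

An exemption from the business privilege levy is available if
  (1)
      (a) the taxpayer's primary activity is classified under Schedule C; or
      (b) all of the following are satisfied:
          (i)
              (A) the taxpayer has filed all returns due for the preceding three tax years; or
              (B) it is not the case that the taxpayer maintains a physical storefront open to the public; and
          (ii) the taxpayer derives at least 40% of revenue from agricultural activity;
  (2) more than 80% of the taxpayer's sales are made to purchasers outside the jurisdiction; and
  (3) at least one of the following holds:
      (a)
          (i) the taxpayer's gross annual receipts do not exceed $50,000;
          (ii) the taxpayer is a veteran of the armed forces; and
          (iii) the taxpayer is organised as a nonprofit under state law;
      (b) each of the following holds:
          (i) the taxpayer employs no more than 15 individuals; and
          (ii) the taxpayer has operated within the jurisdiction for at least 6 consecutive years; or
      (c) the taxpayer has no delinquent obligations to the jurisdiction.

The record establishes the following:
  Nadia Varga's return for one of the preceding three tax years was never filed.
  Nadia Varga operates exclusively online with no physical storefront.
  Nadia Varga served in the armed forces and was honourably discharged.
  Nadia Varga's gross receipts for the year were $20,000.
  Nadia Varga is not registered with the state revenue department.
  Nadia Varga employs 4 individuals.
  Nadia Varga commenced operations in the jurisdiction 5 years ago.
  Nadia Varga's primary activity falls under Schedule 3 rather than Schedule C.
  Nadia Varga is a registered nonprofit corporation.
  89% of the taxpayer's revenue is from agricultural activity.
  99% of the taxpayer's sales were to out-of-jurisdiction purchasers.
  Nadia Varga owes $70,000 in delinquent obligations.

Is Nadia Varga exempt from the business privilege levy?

(a) Schedule C activity — fails.
(A) returns current — fails.
(B) not (has storefront) — holds.
(i) = F OR T = true.
(ii) ≥40% agricultural — met.
(b): T AND T → true.
So (1) is satisfied (F OR T).
(2) >80% out-of-jur. sales — holds.
(i) receipts ≤ $50,000 — satisfied.
(ii) veteran — met.
(iii) nonprofit — holds.
(a) = T AND T AND T = true.
(i) ≤ 15 employees — met.
(ii) ≥ 6 yrs in jurisdiction — fails.
So (b) is not satisfied (T AND F).
(c) no delinquency — not satisfied.
So (3) is satisfied (T OR F OR F).
Overall = T AND T AND T = true.

Yes — exempt.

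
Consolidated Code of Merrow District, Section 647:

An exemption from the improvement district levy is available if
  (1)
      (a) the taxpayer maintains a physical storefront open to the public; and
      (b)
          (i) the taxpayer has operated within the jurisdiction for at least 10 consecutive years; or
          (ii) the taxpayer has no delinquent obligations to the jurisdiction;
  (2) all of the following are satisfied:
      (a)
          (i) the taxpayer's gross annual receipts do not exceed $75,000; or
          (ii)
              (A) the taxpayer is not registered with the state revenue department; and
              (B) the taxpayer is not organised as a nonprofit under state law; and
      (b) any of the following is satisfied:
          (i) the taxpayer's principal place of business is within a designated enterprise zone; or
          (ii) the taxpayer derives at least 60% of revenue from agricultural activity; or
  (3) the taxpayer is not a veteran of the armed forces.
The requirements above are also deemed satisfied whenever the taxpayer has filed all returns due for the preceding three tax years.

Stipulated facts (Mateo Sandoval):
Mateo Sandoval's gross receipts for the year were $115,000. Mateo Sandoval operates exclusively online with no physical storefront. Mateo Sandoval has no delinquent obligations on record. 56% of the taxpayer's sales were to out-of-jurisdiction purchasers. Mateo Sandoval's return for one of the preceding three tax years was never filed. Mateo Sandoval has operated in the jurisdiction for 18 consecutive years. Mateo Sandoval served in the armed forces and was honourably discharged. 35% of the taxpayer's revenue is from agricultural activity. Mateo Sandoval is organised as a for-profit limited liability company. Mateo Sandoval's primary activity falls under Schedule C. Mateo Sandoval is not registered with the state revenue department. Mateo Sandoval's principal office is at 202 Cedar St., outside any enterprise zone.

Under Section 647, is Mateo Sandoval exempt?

(a) has storefront — fails.
(i) ≥ 10 yrs in jurisdiction — holds.
(ii) no delinquency — satisfied.
So (b) is satisfied (T OR T).
(1): F AND T → false.
(i) receipts ≤ $75,000 — not satisfied.
(A) not (state-registered) — met.
(B) not (nonprofit) — met.
(ii) = T AND T = true.
(a) = F OR T = true.
(i) in enterprise zone — not met.
(ii) ≥60% agricultural — not satisfied.
(b): F OR F → false.
So (2) is not satisfied (T AND F).
(3) not (veteran) — fails.
Overall = F OR F OR F = false.
Exception (returns current) — not satisfied.
Result: main false OR exception false → false.

No — not exempt.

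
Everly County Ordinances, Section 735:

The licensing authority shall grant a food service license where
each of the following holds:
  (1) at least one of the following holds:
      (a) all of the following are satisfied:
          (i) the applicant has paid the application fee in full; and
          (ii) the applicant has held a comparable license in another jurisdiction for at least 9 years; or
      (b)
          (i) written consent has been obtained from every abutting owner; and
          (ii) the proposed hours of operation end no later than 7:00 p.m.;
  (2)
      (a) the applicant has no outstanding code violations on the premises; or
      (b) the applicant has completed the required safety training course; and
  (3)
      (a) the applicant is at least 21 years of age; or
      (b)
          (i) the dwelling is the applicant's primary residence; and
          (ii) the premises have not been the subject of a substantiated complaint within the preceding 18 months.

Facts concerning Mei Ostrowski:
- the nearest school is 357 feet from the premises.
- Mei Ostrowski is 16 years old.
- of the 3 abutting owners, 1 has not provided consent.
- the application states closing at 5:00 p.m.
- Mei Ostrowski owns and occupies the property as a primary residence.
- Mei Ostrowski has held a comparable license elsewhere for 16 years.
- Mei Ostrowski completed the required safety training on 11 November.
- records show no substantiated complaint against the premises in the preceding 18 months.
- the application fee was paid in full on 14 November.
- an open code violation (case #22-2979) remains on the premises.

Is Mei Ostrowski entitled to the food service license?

(i) fee paid — met.
(ii) prior license ≥ 9 yr — holds.
(a) = T AND T = true.
(i) all abutters consent — not met.
(ii) closes by 7 p.m. — holds.
So (b) is not satisfied (F AND T).
(1): T OR F → true.
(a) no code violations — not met.
(b) safety training — satisfied.
(2): F OR T → true.
(a) age ≥ 21 — not satisfied.
(i) primary residence — holds.
(ii) no complaint in 18 mo. — met.
(b) = T AND T = true.
(3): F OR T → true.
So Overall is satisfied (T AND T AND T).

Yes — granted.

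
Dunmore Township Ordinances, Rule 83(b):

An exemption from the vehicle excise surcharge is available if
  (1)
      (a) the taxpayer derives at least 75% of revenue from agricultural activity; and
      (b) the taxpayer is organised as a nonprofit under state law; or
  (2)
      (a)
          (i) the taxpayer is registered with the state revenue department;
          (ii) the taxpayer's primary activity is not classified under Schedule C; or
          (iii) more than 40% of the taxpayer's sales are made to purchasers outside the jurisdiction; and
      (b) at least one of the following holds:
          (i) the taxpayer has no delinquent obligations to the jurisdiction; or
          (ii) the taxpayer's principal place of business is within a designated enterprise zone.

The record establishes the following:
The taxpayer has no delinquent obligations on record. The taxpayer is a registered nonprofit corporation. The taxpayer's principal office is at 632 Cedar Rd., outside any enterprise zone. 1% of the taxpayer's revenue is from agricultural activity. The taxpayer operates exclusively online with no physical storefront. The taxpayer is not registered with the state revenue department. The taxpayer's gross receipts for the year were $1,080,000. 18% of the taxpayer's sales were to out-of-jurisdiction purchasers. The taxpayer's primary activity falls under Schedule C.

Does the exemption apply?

(a) ≥75% agricultural — not satisfied.
(b) nonprofit — satisfied.
(1) = F AND T = false.
(i) state-registered — fails.
(ii) not (Schedule C activity) — fails.
(iii) >40% out-of-jur. sales — not satisfied.
(a) = F OR F OR F = false.
(i) no delinquency — holds.
(ii) in enterprise zone — not met.
(b): T OR F → true.
So (2) is not satisfied (F AND T).
Overall: F OR F → false.

No — not exempt.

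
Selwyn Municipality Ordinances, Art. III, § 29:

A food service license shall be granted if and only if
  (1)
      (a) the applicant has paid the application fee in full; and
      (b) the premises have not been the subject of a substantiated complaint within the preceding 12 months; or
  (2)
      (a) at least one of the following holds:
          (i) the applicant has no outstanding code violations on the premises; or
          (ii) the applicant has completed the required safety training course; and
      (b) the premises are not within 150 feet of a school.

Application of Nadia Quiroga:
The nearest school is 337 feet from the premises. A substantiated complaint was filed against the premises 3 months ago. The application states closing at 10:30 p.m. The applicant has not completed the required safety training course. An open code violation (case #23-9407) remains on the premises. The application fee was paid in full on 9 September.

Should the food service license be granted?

(a) fee paid — met.
(b) no complaint in 12 mo. — fails.
(1) = T AND F = false.
(i) no code violations — not met.
(ii) safety training — not met.
(a) = F OR F = false.
(b) ≥150 ft from school — satisfied.
So (2) is not satisfied (F AND T).
Overall: F OR F → false.

No — denied.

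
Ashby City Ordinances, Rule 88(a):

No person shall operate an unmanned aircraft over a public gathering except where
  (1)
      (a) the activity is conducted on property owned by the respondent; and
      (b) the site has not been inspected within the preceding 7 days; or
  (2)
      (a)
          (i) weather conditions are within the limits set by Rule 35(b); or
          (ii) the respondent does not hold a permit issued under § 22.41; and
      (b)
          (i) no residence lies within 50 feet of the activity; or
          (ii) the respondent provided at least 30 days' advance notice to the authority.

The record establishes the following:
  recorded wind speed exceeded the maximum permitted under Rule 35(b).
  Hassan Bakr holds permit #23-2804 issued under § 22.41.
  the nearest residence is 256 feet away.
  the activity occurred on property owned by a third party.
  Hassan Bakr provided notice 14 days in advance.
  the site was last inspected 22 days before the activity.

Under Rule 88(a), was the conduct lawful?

(a) own property — not met.
(b) not (site inspected) — holds.
So (1) is not satisfied (F AND T).
(i) weather ok — fails.
(ii) not (holds permit) — not met.
(a): F OR F → false.
(i) no residence in 50 ft — met.
(ii) ≥30 days' notice — not satisfied.
So (b) is satisfied (T OR F).
(2) = F AND T = false.
So Overall is not satisfied (F OR F).

No — unlawful.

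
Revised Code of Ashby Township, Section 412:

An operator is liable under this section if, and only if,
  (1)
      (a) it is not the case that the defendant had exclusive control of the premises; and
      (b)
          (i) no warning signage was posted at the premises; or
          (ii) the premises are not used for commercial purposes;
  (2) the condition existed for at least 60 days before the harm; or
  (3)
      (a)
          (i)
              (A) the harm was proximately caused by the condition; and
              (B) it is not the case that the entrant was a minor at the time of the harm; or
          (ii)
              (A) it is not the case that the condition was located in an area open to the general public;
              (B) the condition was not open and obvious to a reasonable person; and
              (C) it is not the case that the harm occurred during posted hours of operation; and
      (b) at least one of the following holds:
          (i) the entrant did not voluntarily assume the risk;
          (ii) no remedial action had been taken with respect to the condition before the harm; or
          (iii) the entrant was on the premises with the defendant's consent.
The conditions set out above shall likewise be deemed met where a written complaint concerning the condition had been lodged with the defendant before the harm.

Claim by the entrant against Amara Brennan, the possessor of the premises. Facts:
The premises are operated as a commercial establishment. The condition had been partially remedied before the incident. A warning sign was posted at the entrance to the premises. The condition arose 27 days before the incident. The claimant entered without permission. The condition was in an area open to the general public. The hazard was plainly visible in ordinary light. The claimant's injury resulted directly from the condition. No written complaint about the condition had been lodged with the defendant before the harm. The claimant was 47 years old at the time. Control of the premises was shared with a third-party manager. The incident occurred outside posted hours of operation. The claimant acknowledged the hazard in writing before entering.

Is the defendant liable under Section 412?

No — not liable.

(a) not (exclusive control) — holds.
(i) no signage posted — not met.
(ii) not (commercial use) — not satisfied.
(b): F OR F → false.
So (1) is not satisfied (T AND F).
(2) condition ≥60 days old — not satisfied.
(A) proximate cause — holds.
(B) not (entrant a minor) — satisfied.
(i) = T AND T = true.
(A) not (public area) — fails.
(B) not open/obvious — not satisfied.
(C) not (during posted hours) — holds.
(ii): F AND F AND T → false.
(a): T OR F → true.
(i) no assumed risk — not met.
(ii) no remedial action — fails.
(iii) consent to enter — fails.
So (b) is not satisfied (F OR F OR F).
(3): T AND F → false.
Overall = F OR F OR F = false.
Exception (complaint lodged) — not satisfied.
Result: main false OR exception false → false.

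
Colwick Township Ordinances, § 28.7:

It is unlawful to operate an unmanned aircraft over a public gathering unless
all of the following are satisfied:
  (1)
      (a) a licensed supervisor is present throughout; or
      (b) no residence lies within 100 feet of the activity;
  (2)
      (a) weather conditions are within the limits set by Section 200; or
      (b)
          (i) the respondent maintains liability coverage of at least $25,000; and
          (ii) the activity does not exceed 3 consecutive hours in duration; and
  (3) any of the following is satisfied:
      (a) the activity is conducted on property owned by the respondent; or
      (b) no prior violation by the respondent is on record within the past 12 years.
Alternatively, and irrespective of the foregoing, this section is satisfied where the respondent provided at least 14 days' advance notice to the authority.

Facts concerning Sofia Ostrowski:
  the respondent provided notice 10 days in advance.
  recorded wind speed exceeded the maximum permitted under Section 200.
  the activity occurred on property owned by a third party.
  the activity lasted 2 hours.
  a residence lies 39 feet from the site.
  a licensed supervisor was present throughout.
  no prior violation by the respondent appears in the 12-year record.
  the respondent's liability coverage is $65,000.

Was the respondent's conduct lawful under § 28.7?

(a) supervisor present — satisfied.
(b) no residence in 100 ft — not met.
So (1) is satisfied (T OR F).
(a) weather ok — fails.
(i) coverage ≥ $25,000 — met.
(ii) ≤ 3 hrs duration — holds.
(b): T AND T → true.
(2) = F OR T = true.
(a) own property — not met.
(b) no prior violation — met.
(3): F OR T → true.
Overall: T AND T AND T → true.
Exception (≥14 days' notice) — not satisfied.
Result: main true OR exception false → true.

Yes — lawful.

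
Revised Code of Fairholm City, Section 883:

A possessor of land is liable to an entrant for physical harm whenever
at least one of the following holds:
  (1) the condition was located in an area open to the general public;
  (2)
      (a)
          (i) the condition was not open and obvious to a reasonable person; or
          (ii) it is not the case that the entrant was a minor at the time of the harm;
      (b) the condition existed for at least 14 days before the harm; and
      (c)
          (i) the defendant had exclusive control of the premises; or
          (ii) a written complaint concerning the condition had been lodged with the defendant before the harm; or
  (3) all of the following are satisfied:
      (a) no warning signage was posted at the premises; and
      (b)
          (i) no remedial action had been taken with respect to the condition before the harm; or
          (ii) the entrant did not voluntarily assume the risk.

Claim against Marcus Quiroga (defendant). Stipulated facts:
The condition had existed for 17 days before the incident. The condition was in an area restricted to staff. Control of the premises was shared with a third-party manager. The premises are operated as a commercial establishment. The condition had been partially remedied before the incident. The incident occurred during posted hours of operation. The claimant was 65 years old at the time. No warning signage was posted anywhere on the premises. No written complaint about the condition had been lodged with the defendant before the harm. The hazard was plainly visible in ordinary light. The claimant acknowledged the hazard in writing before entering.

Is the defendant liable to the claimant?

(1) public area — not satisfied.
(i) not open/obvious — fails.
(ii) not (entrant a minor) — holds.
(a): F OR T → true.
(b) condition ≥14 days old — satisfied.
(i) exclusive control — not satisfied.
(ii) complaint lodged — fails.
(c) = F OR F = false.
(2) = T AND T AND F = false.
(a) no signage posted — satisfied.
(i) no remedial action — not satisfied.
(ii) no assumed risk — not met.
(b) = F OR F = false.
So (3) is not satisfied (T AND F).
Overall: F OR F OR F → false.

No — not liable.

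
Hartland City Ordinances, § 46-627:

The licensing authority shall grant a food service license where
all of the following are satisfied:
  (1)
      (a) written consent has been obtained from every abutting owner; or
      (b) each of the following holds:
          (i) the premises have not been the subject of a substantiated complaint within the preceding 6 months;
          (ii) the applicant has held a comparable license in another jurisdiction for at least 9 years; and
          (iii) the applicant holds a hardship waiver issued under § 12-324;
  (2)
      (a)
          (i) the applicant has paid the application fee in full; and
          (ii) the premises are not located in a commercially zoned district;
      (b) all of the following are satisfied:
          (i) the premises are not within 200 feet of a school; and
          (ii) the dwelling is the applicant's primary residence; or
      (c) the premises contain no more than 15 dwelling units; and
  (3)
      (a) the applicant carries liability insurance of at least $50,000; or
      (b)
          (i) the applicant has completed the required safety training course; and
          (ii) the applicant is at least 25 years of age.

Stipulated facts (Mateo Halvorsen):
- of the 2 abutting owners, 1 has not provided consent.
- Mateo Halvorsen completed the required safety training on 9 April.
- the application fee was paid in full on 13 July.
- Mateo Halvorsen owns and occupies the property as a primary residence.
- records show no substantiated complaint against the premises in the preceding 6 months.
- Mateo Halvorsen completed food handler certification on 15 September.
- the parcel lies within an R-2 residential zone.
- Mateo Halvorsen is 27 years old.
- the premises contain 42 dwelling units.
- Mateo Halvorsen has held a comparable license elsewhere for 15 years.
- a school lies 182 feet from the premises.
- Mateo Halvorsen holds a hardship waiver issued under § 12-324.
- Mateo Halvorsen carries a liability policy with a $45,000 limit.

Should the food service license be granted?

(a) all abutters consent — fails.
(i) no complaint in 6 mo. — met.
(ii) prior license ≥ 9 yr — holds.
(iii) hardship waiver — met.
(b) = T AND T AND T = true.
So (1) is satisfied (F OR T).
(i) fee paid — holds.
(ii) not (commercially zoned) — met.
So (a) is satisfied (T AND T).
(i) ≥200 ft from school — not met.
(ii) primary residence — met.
So (b) is not satisfied (F AND T).
(c) ≤ 15 units — fails.
So (2) is satisfied (T OR F OR F).
(a) insurance ≥ $50,000 — not satisfied.
(i) safety training — met.
(ii) age ≥ 25 — satisfied.
(b) = T AND T = true.
(3) = F OR T = true.
Overall = T AND T AND T = true.

Yes — granted.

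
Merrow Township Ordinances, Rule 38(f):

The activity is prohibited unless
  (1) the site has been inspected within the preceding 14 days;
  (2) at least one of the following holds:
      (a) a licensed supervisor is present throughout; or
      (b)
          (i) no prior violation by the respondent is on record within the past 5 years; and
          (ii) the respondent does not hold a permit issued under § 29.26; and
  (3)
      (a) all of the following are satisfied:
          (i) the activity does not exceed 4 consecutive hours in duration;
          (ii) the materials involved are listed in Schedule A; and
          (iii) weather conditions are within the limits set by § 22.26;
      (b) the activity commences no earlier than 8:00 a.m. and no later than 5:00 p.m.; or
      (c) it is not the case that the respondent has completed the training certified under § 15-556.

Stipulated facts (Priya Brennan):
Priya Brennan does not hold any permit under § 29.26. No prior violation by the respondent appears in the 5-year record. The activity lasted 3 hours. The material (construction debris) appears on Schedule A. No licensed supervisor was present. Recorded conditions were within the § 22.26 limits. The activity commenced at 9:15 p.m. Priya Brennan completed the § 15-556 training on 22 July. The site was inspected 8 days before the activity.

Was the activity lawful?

(1) site inspected — holds.
(a) supervisor present — not satisfied.
(i) no prior violation — holds.
(ii) not (holds permit) — satisfied.
(b): T AND T → true.
(2): F OR T → true.
(i) ≤ 4 hrs duration — satisfied.
(ii) Schedule A material — satisfied.
(iii) weather ok — holds.
(a): T AND T AND T → true.
(b) start within hours — fails.
(c) not (training certified) — not met.
(3) = T OR F OR F = true.
Overall: T AND T AND T → true.

Yes — lawful.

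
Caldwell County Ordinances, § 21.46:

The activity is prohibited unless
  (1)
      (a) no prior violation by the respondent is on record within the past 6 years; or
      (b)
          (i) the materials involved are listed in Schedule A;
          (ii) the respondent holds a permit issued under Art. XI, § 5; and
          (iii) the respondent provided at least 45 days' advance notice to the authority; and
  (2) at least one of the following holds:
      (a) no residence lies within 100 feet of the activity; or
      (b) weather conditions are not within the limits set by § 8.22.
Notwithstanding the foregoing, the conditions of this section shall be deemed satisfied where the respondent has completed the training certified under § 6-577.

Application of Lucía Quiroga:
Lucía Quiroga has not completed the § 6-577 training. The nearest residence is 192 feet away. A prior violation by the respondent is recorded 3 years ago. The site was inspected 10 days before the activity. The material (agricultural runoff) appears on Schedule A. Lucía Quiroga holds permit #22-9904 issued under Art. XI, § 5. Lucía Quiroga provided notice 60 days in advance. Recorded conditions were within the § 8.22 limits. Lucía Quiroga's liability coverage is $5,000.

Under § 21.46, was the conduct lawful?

(a) no prior violation — not satisfied.
(i) Schedule A material — satisfied.
(ii) holds permit — met.
(iii) ≥45 days' notice — met.
(b): T AND T AND T → true.
So (1) is satisfied (F OR T).
(a) no residence in 100 ft — satisfied.
(b) not (weather ok) — not satisfied.
(2) = T OR F = true.
So Overall is satisfied (T AND T).
Exception (training certified) — not satisfied.
Result: main true OR exception false → true.

Yes — lawful.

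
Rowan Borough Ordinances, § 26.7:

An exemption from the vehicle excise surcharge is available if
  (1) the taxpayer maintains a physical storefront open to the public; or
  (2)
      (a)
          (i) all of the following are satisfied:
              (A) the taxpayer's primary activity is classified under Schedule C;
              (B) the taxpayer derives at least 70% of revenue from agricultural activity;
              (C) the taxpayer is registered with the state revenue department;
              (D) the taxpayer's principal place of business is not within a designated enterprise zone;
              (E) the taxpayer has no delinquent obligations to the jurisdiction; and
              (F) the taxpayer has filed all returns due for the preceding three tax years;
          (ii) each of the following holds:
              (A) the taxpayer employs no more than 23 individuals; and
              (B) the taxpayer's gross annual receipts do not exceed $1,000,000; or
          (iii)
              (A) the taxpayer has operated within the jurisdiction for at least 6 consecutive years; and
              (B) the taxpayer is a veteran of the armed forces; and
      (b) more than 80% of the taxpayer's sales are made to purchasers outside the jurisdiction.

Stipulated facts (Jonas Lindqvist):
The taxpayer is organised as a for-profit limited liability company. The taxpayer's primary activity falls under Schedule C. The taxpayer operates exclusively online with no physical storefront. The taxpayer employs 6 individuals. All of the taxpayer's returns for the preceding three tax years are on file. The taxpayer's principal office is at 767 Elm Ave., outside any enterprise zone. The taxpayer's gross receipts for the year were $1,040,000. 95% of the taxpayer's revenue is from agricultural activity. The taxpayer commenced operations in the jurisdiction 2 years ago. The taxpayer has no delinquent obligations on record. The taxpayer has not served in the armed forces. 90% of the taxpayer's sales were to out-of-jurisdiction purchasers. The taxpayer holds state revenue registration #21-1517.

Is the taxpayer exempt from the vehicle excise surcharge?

Yes — exempt.

(1) has storefront — not satisfied.
(A) Schedule C activity — met.
(B) ≥70% agricultural — met.
(C) state-registered — satisfied.
(D) not (in enterprise zone) — satisfied.
(E) no delinquency — holds.
(F) returns current — satisfied.
(i): T AND T AND T AND T AND T AND T → true.
(A) ≤ 23 employees — met.
(B) receipts ≤ $1,000,000 — not met.
So (ii) is not satisfied (T AND F).
(A) ≥ 6 yrs in jurisdiction — fails.
(B) veteran — not satisfied.
(iii) = F AND F = false.
(a) = T OR F OR F = true.
(b) >80% out-of-jur. sales — met.
(2) = T AND T = true.
Overall = F OR T = true.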